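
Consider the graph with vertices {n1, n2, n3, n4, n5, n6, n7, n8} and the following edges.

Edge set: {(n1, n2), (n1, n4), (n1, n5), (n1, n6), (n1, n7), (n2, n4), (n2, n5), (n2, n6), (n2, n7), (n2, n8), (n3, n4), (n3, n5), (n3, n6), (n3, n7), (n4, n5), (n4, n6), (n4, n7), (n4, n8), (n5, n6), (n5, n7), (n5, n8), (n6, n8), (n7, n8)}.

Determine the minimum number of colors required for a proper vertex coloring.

n2, n4, n5, n7, n8 are pairwise adjacent (a clique of size 5), so at least 5 colors are needed.
One proper 5-coloring: n1=purple, n2=yellow, n3=yellow, n4=blue, n5=red, n6=green, n7=green, n8=purple. Each edge has distinct colors on its endpoints.

5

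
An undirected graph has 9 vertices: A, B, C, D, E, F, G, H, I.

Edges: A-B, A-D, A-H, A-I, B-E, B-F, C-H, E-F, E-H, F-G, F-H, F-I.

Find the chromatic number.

3

E, F, H are mutually adjacent, so at least 3 colors are needed.
3 colors suffice: color 1 → {A, C, F}; color 2 → {B, D, G, H, I}; color 3 → {E}. Each edge has distinct colors on its endpoints.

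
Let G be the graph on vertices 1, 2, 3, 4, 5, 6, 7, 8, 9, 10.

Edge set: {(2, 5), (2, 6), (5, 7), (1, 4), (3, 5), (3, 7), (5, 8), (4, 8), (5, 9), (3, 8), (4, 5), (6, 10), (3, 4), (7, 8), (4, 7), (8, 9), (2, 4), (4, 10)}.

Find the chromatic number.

3, 4, 5, 7, 8 are mutually adjacent (a clique of size 5), so at least 5 colors are needed.
A valid assignment using 5 colors: 1=blue, 2=green, 3=yellow, 4=red, 5=blue, 6=red, 7=purple, 8=green, 9=red, 10=blue. No two adjacent vertices share a color.

5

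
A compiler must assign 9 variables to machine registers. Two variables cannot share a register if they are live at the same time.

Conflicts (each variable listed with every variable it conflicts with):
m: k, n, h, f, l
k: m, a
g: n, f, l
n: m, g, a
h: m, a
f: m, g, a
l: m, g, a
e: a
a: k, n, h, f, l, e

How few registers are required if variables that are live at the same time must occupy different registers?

2

l and a conflict, so at least 2 registers are needed.
2 registers suffice: m=1, k=2, g=1, n=2, h=2, f=2, l=2, e=2, a=1. No two conflicting variables share a register.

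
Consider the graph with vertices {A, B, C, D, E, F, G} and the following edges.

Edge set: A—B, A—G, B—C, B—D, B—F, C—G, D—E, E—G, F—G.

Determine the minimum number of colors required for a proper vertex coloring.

The cycle G-C-B-D-E-G has odd length 5, so it cannot be 2-colored; at least 3 colors are needed.
3 colors suffice: color 1 → {B, G}; color 2 → {A, C, D, F}; color 3 → {E}. Each edge has distinct colors on its endpoints.

3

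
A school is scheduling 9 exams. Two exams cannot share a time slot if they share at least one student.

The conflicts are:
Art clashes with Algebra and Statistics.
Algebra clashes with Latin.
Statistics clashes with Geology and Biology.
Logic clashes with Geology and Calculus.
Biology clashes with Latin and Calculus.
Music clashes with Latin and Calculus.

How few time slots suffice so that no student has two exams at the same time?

The cycle Statistics-Biology-Calculus-Logic-Geology-Statistics has odd length 5, so it cannot be 2-colored; at least 3 time slots are needed.
3 time slots suffice: time slot 1 → {Statistics, Latin, Calculus}; time slot 2 → {Art, Geology, Biology, Music}; time slot 3 → {Algebra, Logic}. No two conflicting exams share a time slot.

3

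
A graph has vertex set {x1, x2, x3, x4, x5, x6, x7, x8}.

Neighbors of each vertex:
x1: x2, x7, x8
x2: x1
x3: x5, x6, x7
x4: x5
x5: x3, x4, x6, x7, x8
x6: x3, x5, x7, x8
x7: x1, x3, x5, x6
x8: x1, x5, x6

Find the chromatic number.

4

x3, x5, x6, x7 are pairwise adjacent (a clique of size 4), so at least 4 colors are needed.
A valid assignment using 4 colors: x1=R, x2=B, x3=Y, x4=B, x5=R, x6=G, x7=B, x8=B. No two adjacent vertices share a color.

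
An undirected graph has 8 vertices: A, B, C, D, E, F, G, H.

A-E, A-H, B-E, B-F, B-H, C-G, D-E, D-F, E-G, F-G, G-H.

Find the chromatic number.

2

A and H are adjacent, so at least 2 colors are needed.
A valid assignment using 2 colors: A=1, B=1, C=2, D=1, E=2, F=2, G=1, H=2. Every edge joins two different colors.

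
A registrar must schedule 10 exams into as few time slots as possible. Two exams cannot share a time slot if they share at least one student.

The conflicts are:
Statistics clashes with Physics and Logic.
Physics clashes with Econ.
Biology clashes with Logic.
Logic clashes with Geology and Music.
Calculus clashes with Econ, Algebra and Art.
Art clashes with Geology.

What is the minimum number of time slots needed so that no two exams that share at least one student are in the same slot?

The cycle Econ-Physics-Statistics-Logic-Geology-Art-Calculus-Econ has odd length 7, so it cannot be 2-colored; at least 3 time slots are needed.
3 time slots suffice: time slot 1 → {Physics, Logic, Calculus}; time slot 2 → {Statistics, Biology, Econ, Algebra, Art, Music}; time slot 3 → {Geology}. Each listed conflict is separated.

3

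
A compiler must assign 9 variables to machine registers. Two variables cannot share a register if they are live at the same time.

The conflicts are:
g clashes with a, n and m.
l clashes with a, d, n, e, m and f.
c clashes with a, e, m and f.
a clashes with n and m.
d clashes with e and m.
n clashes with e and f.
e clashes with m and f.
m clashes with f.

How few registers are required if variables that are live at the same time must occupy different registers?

4

c, e, m, f all conflict with each other, so at least 4 registers are needed.
4 registers suffice: register 1 → {n, m}; register 2 → {a, e}; register 3 → {g, l, c}; register 4 → {d, f}. Each listed conflict is separated.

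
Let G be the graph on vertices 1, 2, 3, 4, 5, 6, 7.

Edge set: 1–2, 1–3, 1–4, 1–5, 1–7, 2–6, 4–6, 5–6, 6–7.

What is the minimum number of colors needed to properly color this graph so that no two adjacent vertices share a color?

1 and 3 are adjacent, so at least 2 colors are needed.
2 colors suffice: color red → {1, 6}; color blue → {2, 3, 4, 5, 7}. No two adjacent vertices share a color.

2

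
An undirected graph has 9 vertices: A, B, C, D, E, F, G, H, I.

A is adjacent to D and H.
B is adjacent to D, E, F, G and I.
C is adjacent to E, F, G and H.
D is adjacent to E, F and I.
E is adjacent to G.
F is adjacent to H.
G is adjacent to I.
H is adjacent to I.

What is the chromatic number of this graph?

C, E, G form a triangle, so at least 3 colors are needed.
3 colors suffice: A=2, B=2, C=2, D=1, E=3, F=3, G=1, H=1, I=3. Every edge joins two different colors.

3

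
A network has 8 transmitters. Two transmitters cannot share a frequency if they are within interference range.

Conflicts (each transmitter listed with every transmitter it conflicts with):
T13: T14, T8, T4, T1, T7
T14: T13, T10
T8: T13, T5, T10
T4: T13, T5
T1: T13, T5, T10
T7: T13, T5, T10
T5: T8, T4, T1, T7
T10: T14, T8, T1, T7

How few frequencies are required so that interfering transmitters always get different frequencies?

2

T4 and T5 conflict, so at least 2 frequencies are needed.
2 frequencies suffice: frequency 1 → {T13, T5, T10}; frequency 2 → {T14, T8, T4, T1, T7}. No two conflicting transmitters share a frequency.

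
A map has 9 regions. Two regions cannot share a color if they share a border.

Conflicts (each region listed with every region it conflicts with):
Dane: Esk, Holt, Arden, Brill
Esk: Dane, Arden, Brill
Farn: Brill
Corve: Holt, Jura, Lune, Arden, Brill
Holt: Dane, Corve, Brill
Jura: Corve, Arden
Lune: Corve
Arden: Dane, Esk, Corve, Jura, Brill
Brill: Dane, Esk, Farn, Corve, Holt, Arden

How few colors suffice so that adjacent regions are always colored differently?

4

Dane, Esk, Arden, Brill are mutually in conflict, so at least 4 colors are needed.
One proper 4-coloring: Dane=3, Esk=4, Farn=2, Corve=3, Holt=2, Jura=1, Lune=1, Arden=2, Brill=1. No two conflicting regions share a color.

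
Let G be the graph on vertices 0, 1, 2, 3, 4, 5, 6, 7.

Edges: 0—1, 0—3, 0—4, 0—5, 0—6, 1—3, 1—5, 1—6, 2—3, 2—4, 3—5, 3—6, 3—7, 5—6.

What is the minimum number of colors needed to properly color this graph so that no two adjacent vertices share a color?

5

0, 1, 3, 5, 6 are mutually adjacent (a clique of size 5), so at least 5 colors are needed.
5 colors suffice: color a → {3, 4}; color b → {0, 2, 7}; color c → {5}; color d → {6}; color e → {1}. No two adjacent vertices share a color.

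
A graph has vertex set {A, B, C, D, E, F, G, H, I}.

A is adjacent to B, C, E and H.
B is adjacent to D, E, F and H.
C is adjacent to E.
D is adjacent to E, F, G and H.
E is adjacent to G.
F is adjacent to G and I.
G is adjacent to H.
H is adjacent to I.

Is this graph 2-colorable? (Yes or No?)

No

D, F, G form a triangle, so at least 3 colors are needed.
So 2 colors are not enough.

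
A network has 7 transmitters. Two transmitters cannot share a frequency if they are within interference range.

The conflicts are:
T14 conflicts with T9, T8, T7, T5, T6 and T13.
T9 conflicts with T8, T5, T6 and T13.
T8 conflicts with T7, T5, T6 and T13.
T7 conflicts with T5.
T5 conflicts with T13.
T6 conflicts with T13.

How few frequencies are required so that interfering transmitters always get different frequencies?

T14, T9, T8, T6, T13 all conflict with each other, so at least 5 frequencies are needed.
5 frequencies suffice: T14=1, T9=5, T8=2, T7=3, T5=4, T6=4, T13=3. No two conflicting transmitters share a frequency.

5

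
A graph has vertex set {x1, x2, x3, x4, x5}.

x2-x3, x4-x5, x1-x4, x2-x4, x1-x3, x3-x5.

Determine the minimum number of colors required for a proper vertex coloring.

x4 and x5 are adjacent, so at least 2 colors are needed.
2 colors suffice: color red → {x3, x4}; color blue → {x1, x2, x5}. Every edge joins two different colors.

2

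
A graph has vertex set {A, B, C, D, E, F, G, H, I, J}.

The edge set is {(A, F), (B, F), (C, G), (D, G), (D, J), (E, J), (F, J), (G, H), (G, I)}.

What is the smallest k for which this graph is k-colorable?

G and I are adjacent, so at least 2 colors are needed.
2 colors suffice: color 1 → {A, B, G, J}; color 2 → {C, D, E, F, H, I}. No two adjacent vertices share a color.

2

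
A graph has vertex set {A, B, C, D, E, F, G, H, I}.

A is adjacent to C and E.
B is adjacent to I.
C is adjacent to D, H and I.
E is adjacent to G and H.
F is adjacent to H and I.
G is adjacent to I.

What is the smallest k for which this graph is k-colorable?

3

The cycle A-E-G-I-C-A has odd length 5, so it cannot be 2-colored; at least 3 colors are needed.
3 colors suffice: color red → {A, D, H, I}; color blue → {B, C, E, F}; color green → {G}. Every edge joins two different colors.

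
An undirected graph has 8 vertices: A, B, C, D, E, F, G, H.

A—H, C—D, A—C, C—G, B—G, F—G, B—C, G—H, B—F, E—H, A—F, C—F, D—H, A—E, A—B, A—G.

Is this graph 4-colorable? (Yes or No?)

A, B, C, F, G are pairwise adjacent (a clique of size 5), so at least 5 colors are needed.
So 4 colors are not enough.

No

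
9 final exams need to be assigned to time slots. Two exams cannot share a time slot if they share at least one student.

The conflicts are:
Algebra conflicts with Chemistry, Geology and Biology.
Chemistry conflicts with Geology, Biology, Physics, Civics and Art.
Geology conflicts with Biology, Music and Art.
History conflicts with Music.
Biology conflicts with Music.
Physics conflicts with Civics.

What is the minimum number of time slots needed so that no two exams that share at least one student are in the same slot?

Algebra, Chemistry, Geology, Biology are mutually in conflict, so at least 4 time slots are needed.
A valid assignment using 4 time slots: Algebra=4, Chemistry=1, Geology=2, History=2, Biology=3, Music=1, Physics=2, Civics=3, Art=3. No two conflicting exams share a time slot.

4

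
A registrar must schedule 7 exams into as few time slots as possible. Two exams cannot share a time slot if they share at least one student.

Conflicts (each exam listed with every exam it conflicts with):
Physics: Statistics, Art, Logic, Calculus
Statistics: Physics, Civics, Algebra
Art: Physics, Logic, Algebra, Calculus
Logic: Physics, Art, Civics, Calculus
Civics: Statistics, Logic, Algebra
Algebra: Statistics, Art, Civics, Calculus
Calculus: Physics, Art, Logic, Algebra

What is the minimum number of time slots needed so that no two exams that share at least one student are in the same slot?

Physics, Art, Logic, Calculus are mutually in conflict, so at least 4 time slots are needed.
A valid assignment using 4 time slots: Physics=4, Statistics=1, Art=1, Logic=2, Civics=3, Algebra=2, Calculus=3. Every pair that conflicts lands in different time slots.

4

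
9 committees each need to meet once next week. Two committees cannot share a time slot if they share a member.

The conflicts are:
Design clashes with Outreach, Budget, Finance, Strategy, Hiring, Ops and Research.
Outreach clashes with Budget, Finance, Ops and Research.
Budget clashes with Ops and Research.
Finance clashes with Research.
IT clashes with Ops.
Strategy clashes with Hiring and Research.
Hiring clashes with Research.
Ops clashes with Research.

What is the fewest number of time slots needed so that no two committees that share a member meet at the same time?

5

Design, Outreach, Budget, Ops, Research are mutually in conflict, so at least 5 time slots are needed.
5 time slots suffice: Design=2, Outreach=4, Budget=5, Finance=3, IT=1, Strategy=3, Hiring=4, Ops=3, Research=1. No two conflicting committees share a time slot.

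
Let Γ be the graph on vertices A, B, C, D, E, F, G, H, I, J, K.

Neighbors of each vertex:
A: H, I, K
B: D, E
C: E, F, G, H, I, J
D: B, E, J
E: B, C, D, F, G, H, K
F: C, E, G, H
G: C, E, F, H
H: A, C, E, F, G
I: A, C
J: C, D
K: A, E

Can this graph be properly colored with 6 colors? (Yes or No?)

The chromatic number is 5. C, E, F, G, H form a clique, so at least 5 colors are needed.
One proper 5-coloring: A=red, B=green, C=blue, D=blue, E=red, F=yellow, G=purple, H=green, I=green, J=red, K=blue.
Since 6 ≥ 5, a proper 6-coloring certainly exists.

Yes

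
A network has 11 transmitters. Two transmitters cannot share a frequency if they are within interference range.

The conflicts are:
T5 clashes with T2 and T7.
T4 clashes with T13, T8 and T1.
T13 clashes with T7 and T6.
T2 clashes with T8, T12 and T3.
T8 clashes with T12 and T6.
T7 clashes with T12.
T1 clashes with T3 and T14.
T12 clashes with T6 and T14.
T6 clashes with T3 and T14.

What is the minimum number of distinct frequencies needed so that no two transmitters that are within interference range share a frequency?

T2, T8, T12 are mutually in conflict, so at least 3 frequencies are needed.
3 frequencies suffice: frequency 1 → {T5, T4, T12, T3}; frequency 2 → {T2, T7, T1, T6}; frequency 3 → {T13, T8, T14}. Every pair that conflicts lands in different frequencies.

3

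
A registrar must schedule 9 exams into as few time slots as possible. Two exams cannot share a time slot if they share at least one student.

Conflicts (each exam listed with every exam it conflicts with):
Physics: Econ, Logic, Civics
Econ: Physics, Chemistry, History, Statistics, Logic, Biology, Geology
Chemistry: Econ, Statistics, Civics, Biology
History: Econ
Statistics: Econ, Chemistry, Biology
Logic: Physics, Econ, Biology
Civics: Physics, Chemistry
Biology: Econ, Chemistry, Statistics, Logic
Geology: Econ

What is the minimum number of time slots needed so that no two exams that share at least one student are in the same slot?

4

Econ, Chemistry, Statistics, Biology all conflict with each other, so at least 4 time slots are needed.
Using 4 time slots: Physics=3, Econ=1, Chemistry=2, History=2, Statistics=4, Logic=2, Civics=1, Biology=3, Geology=2. Each listed conflict is separated.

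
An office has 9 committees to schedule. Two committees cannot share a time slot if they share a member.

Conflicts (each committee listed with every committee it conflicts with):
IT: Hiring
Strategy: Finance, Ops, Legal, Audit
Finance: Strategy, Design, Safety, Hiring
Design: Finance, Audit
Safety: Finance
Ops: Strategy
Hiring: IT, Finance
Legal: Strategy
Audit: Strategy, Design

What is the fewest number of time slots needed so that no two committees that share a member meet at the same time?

2

Finance and Design conflict, so at least 2 time slots are needed.
A valid assignment using 2 time slots: IT=2, Strategy=1, Finance=2, Design=1, Safety=1, Ops=2, Hiring=1, Legal=2, Audit=2. No two conflicting committees share a time slot.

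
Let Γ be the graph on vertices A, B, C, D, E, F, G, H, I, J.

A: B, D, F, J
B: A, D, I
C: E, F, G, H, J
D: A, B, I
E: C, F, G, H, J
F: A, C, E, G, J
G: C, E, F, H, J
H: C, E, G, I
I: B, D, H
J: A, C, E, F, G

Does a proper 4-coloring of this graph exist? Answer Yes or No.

C, E, F, G, J are mutually adjacent (a clique of size 5), so at least 5 colors are needed.
So 4 colors are not enough.

No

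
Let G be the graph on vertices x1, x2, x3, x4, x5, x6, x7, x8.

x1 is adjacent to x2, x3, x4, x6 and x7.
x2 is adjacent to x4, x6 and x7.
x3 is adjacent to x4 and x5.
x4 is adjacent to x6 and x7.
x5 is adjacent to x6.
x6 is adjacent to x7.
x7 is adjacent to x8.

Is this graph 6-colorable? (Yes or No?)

Yes

The chromatic number is 5. x1, x2, x4, x6, x7 are pairwise adjacent (a clique of size 5), so at least 5 colors are needed.
5 colors suffice: color 1 → {x3, x6, x8}; color 2 → {x5, x7}; color 3 → {x4}; color 4 → {x1}; color 5 → {x2}.
Since 6 ≥ 5, a proper 6-coloring certainly exists.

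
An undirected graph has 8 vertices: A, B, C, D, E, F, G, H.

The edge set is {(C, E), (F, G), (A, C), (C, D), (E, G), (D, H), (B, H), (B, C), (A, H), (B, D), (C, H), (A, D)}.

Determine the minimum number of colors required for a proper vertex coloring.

A, C, D, H are mutually adjacent (a clique of size 4), so at least 4 colors are needed.
4 colors suffice: color red → {C, G}; color blue → {E, F, H}; color green → {D}; color yellow → {A, B}. Each edge has distinct colors on its endpoints.

4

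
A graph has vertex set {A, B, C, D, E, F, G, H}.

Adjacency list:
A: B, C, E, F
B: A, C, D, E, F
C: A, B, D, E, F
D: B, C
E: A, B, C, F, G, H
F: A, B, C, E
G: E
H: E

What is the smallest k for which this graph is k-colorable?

5

A, B, C, E, F are mutually adjacent (a clique of size 5), so at least 5 colors are needed.
5 colors suffice: color 1 → {D, E}; color 2 → {B, G, H}; color 3 → {C}; color 4 → {A}; color 5 → {F}. Each edge has distinct colors on its endpoints.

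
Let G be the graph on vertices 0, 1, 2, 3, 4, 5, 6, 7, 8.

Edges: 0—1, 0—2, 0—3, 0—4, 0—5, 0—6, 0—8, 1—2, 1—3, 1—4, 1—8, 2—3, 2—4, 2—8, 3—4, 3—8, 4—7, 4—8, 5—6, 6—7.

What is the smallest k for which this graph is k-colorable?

6

0, 1, 2, 3, 4, 8 are mutually adjacent (a clique of size 6), so at least 6 colors are needed.
6 colors suffice: color red → {0, 7}; color blue → {4, 6}; color green → {1, 5}; color yellow → {8}; color purple → {3}; color orange → {2}. Every edge joins two different colors.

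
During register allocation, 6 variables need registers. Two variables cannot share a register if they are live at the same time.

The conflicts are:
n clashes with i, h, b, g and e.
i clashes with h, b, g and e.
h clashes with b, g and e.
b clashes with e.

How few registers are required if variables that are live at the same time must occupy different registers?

5

n, i, h, b, e all conflict with each other, so at least 5 registers are needed.
5 registers suffice: register 1 → {i}; register 2 → {n}; register 3 → {h}; register 4 → {g, e}; register 5 → {b}. No two conflicting variables share a register.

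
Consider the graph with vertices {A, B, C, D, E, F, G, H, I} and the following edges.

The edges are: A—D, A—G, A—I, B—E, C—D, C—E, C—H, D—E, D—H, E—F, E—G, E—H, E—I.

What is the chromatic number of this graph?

4

C, D, E, H are pairwise adjacent (a clique of size 4), so at least 4 colors are needed.
4 colors suffice: color red → {A, E}; color blue → {B, D, F, G, I}; color green → {C}; color yellow → {H}. Each edge has distinct colors on its endpoints.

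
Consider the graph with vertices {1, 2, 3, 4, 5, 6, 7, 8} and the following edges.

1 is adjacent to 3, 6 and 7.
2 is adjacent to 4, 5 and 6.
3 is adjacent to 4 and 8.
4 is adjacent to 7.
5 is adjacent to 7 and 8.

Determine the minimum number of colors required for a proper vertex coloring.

3

The cycle 4-2-5-8-3-4 has odd length 5, so it cannot be 2-colored; at least 3 colors are needed.
3 colors suffice: 1=a, 2=b, 3=b, 4=a, 5=a, 6=c, 7=b, 8=c. No two adjacent vertices share a color.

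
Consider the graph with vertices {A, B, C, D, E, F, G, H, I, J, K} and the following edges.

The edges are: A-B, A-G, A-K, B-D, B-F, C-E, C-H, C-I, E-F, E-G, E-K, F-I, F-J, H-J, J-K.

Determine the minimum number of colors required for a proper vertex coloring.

3

The cycle F-I-C-H-J-F has odd length 5, so it cannot be 2-colored; at least 3 colors are needed.
3 colors suffice: color red → {A, D, E, I, J}; color blue → {C, F, G, K}; color green → {B, H}. Each edge has distinct colors on its endpoints.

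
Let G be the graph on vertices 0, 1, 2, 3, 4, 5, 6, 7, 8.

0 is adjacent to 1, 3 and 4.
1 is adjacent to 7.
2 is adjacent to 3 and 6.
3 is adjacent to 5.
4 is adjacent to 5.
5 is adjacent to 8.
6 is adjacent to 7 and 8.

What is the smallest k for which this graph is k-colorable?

The cycle 6-8-5-3-2-6 has odd length 5, so it cannot be 2-colored; at least 3 colors are needed.
3 colors suffice: 0=a, 1=c, 2=c, 3=b, 4=b, 5=a, 6=a, 7=b, 8=b. No two adjacent vertices share a color.

3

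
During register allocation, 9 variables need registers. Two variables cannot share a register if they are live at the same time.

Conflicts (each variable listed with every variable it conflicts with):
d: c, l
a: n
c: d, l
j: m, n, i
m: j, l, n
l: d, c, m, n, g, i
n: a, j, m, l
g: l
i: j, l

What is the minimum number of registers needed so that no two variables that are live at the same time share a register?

m, l, n all conflict with each other, so at least 3 registers are needed.
Using 3 registers: d=3, a=1, c=2, j=1, m=3, l=1, n=2, g=2, i=2. Every pair that conflicts lands in different registers.

3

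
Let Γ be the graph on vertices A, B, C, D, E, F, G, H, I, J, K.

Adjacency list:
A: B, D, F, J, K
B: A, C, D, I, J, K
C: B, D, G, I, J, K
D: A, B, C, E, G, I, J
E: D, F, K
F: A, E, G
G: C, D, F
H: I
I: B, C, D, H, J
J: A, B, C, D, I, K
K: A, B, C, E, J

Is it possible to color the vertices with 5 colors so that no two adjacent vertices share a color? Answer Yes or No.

Yes

The chromatic number is 5. B, C, D, I, J are pairwise adjacent (a clique of size 5), so at least 5 colors are needed.
5 colors suffice: color 1 → {D, F, H, K}; color 2 → {B, E, G}; color 3 → {J}; color 4 → {A, C}; color 5 → {I}.
That is already a proper 5-coloring.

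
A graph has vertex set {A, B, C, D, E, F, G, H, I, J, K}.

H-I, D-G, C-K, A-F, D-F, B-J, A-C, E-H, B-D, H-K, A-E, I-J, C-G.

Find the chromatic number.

The cycle C-G-D-F-A-C has odd length 5, so it cannot be 2-colored; at least 3 colors are needed.
One proper 3-coloring: A=1, B=2, C=2, D=1, E=2, F=2, G=3, H=1, I=2, J=1, K=3. Every edge joins two different colors.

3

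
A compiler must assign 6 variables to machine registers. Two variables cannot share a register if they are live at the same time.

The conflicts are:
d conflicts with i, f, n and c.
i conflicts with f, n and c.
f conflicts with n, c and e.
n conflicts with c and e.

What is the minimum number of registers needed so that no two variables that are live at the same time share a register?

5

d, i, f, n, c are mutually in conflict, so at least 5 registers are needed.
5 registers suffice: d=4, i=3, f=1, n=2, c=5, e=3. Each listed conflict is separated.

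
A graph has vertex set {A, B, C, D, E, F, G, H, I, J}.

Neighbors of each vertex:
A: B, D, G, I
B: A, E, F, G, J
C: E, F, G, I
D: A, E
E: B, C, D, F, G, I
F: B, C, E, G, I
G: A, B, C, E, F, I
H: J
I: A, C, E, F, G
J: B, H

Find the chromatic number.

C, E, F, G, I are mutually adjacent (a clique of size 5), so at least 5 colors are needed.
One proper 5-coloring: A=2, B=3, C=5, D=1, E=2, F=4, G=1, H=2, I=3, J=1. Every edge joins two different colors.

5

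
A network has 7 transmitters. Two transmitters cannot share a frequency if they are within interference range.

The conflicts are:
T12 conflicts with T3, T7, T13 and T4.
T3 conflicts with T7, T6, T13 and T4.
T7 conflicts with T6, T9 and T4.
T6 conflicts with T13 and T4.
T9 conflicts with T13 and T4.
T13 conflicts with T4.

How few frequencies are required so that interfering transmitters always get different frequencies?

T12, T3, T7, T4 are mutually in conflict, so at least 4 frequencies are needed.
A valid assignment using 4 frequencies: T12=4, T3=2, T7=3, T6=4, T9=2, T13=3, T4=1. No two conflicting transmitters share a frequency.

4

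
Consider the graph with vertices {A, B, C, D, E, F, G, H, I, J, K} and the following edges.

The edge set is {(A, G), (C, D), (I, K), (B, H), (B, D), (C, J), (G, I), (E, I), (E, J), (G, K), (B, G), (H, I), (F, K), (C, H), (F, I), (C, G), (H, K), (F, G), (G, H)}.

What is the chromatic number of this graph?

4

G, H, I, K are pairwise adjacent (a clique of size 4), so at least 4 colors are needed.
4 colors suffice: color 1 → {D, G, J}; color 2 → {A, E, F, H}; color 3 → {B, C, I}; color 4 → {K}. No two adjacent vertices share a color.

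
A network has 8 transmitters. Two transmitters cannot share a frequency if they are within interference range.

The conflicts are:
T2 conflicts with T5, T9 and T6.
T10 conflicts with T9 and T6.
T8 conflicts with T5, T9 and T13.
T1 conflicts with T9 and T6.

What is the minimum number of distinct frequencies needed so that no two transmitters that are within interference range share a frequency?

T2 and T6 conflict, so at least 2 frequencies are needed.
2 frequencies suffice: frequency 1 → {T5, T9, T6, T13}; frequency 2 → {T2, T10, T8, T1}. Each listed conflict is separated.

2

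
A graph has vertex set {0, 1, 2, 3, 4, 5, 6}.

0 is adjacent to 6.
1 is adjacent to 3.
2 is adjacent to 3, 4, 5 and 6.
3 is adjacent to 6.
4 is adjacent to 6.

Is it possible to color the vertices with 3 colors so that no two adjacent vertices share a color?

The chromatic number is 3. 2, 3, 6 are mutually adjacent, so at least 3 colors are needed.
A valid assignment using 3 colors: 0=b, 1=a, 2=b, 3=c, 4=c, 5=a, 6=a.
That is already a proper 3-coloring.

Yes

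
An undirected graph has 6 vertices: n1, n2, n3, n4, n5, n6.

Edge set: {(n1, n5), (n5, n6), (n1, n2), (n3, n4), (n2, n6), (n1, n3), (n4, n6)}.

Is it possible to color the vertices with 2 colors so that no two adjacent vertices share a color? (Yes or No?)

The cycle n1-n2-n6-n4-n3-n1 has odd length 5, so it cannot be 2-colored; at least 3 colors are needed.
So 2 colors are not enough.

No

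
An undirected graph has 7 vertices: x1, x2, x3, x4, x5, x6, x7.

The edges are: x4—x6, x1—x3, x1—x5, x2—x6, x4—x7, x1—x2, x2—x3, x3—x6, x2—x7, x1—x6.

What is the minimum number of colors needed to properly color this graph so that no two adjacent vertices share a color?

4

x1, x2, x3, x6 form a clique, so at least 4 colors are needed.
4 colors suffice: color 1 → {x1, x7}; color 2 → {x5, x6}; color 3 → {x2, x4}; color 4 → {x3}. No two adjacent vertices share a color.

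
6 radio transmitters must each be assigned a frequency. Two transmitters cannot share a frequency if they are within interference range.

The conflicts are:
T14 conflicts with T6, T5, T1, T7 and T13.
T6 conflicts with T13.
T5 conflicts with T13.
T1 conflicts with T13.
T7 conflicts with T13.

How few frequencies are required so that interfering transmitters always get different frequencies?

3

T14, T7, T13 all conflict with each other, so at least 3 frequencies are needed.
3 frequencies suffice: frequency 1 → {T14}; frequency 2 → {T13}; frequency 3 → {T6, T5, T1, T7}. Each listed conflict is separated.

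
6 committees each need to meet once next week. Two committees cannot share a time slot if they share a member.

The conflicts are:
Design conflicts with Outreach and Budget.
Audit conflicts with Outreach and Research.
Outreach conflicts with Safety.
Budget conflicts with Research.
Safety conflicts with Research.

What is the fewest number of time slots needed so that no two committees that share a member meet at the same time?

The cycle Design-Outreach-Audit-Research-Budget-Design has odd length 5, so it cannot be 2-colored; at least 3 time slots are needed.
3 time slots suffice: time slot 1 → {Outreach, Research}; time slot 2 → {Design, Audit, Safety}; time slot 3 → {Budget}. Every pair that conflicts lands in different time slots.

3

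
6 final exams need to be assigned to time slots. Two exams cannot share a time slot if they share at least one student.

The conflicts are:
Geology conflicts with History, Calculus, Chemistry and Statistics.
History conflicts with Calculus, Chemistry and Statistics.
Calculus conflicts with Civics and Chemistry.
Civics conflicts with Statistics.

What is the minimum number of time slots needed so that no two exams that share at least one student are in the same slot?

4

Geology, History, Calculus, Chemistry pairwise conflict, so at least 4 time slots are needed.
A valid assignment using 4 time slots: Geology=1, History=3, Calculus=2, Civics=1, Chemistry=4, Statistics=2. No two conflicting exams share a time slot.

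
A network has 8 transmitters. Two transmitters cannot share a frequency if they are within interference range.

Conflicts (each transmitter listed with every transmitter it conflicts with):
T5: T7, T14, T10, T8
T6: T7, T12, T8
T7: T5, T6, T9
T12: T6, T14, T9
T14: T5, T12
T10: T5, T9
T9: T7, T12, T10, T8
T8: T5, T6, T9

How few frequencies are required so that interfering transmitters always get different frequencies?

3

The cycle T6-T8-T5-T14-T12-T6 has odd length 5, so it cannot be 2-colored; at least 3 frequencies are needed.
Using 3 frequencies: T5=1, T6=1, T7=2, T12=2, T14=3, T10=2, T9=1, T8=2. No two conflicting transmitters share a frequency.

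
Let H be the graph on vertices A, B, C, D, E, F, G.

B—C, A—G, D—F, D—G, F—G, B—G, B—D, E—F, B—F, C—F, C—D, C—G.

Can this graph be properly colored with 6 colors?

Yes

The chromatic number is 5. B, C, D, F, G are pairwise adjacent (a clique of size 5), so at least 5 colors are needed.
5 colors suffice: color 1 → {A, F}; color 2 → {E, G}; color 3 → {D}; color 4 → {C}; color 5 → {B}.
Since 6 ≥ 5, a proper 6-coloring certainly exists.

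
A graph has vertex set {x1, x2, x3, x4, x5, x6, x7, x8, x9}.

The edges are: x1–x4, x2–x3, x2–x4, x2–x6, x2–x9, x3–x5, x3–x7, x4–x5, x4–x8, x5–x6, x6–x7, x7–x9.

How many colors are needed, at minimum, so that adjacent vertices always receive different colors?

x2 and x9 are adjacent, so at least 2 colors are needed.
One proper 2-coloring: x1=B, x2=B, x3=R, x4=R, x5=B, x6=R, x7=B, x8=B, x9=R. No two adjacent vertices share a color.

2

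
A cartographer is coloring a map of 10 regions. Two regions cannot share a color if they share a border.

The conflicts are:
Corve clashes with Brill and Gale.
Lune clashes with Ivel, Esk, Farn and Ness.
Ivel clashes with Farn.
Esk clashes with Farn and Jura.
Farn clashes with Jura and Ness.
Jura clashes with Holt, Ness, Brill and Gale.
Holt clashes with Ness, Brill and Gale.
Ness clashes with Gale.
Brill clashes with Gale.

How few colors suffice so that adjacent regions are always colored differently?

4

Jura, Holt, Brill, Gale are mutually in conflict, so at least 4 colors are needed.
4 colors suffice: color 1 → {Corve, Lune, Jura}; color 2 → {Farn, Gale}; color 3 → {Ivel, Esk, Ness, Brill}; color 4 → {Holt}. Each listed conflict is separated.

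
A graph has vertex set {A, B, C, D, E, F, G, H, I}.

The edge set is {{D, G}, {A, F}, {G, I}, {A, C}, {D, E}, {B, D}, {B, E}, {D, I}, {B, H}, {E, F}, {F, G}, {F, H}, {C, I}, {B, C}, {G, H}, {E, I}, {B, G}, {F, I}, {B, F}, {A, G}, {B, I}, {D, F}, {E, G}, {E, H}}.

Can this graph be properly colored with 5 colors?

No

B, D, E, F, G, I are pairwise adjacent (a clique of size 6), so at least 6 colors are needed.
So 5 colors are not enough.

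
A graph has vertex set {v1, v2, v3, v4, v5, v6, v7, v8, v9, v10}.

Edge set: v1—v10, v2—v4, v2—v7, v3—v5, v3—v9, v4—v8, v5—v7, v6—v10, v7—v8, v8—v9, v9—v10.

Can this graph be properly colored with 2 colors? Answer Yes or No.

No

The cycle v7-v8-v9-v3-v5-v7 has odd length 5, so it cannot be 2-colored; at least 3 colors are needed.
So 2 colors are not enough.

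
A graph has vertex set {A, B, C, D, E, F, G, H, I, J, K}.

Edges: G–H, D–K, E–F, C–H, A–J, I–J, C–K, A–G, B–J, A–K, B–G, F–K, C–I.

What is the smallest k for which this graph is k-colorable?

3

The cycle K-C-I-J-A-K has odd length 5, so it cannot be 2-colored; at least 3 colors are needed.
3 colors suffice: color 1 → {E, G, J, K}; color 2 → {A, B, C, D, F}; color 3 → {H, I}. Every edge joins two different colors.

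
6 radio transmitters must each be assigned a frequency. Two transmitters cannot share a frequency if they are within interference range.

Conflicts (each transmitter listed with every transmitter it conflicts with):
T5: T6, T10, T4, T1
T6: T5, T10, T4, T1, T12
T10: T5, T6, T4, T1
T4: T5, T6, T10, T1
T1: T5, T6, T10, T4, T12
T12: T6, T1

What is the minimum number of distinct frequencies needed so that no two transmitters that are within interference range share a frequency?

5

T5, T6, T10, T4, T1 all conflict with each other, so at least 5 frequencies are needed.
5 frequencies suffice: frequency 1 → {T1}; frequency 2 → {T6}; frequency 3 → {T4, T12}; frequency 4 → {T5}; frequency 5 → {T10}. No two conflicting transmitters share a frequency.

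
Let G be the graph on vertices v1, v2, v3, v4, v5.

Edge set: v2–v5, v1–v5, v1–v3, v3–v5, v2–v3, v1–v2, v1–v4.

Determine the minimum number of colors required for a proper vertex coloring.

v1, v2, v3, v5 are mutually adjacent (a clique of size 4), so at least 4 colors are needed.
4 colors suffice: color 1 → {v1}; color 2 → {v2, v4}; color 3 → {v3}; color 4 → {v5}. Each edge has distinct colors on its endpoints.

4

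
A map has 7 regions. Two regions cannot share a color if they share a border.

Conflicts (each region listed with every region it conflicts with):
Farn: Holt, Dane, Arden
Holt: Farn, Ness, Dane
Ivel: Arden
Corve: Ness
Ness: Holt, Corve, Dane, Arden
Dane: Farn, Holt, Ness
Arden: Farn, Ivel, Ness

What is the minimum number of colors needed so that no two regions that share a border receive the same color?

3

Farn, Holt, Dane all conflict with each other, so at least 3 colors are needed.
3 colors suffice: color 1 → {Farn, Ivel, Ness}; color 2 → {Corve, Dane, Arden}; color 3 → {Holt}. Each listed conflict is separated.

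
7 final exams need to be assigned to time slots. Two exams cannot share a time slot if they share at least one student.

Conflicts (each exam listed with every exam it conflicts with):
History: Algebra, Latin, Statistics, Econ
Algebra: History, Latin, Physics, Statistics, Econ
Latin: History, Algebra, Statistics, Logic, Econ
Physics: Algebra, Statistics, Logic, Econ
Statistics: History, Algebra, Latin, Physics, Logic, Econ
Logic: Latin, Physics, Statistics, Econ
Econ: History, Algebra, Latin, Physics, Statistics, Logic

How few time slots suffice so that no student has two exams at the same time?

5

History, Algebra, Latin, Statistics, Econ pairwise conflict, so at least 5 time slots are needed.
5 time slots suffice: time slot 1 → {Statistics}; time slot 2 → {Econ}; time slot 3 → {Latin, Physics}; time slot 4 → {Algebra, Logic}; time slot 5 → {History}. Each listed conflict is separated.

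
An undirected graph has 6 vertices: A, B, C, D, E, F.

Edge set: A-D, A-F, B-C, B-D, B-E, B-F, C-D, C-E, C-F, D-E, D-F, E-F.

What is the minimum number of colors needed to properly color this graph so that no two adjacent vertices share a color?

5

B, C, D, E, F are mutually adjacent (a clique of size 5), so at least 5 colors are needed.
5 colors suffice: color 1 → {D}; color 2 → {F}; color 3 → {A, B}; color 4 → {E}; color 5 → {C}. Every edge joins two different colors.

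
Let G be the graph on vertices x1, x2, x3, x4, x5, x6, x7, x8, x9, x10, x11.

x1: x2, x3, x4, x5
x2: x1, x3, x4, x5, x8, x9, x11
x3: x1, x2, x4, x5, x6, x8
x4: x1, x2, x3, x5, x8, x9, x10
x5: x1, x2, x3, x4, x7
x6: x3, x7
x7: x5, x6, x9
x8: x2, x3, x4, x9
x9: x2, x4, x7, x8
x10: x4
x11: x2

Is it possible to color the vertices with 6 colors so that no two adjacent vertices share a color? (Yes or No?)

The chromatic number is 5. x1, x2, x3, x4, x5 are mutually adjacent (a clique of size 5), so at least 5 colors are needed.
5 colors suffice: color red → {x2, x7, x10}; color blue → {x4, x6, x11}; color green → {x3, x9}; color yellow → {x5, x8}; color purple → {x1}.
Since 6 ≥ 5, a proper 6-coloring certainly exists.

Yes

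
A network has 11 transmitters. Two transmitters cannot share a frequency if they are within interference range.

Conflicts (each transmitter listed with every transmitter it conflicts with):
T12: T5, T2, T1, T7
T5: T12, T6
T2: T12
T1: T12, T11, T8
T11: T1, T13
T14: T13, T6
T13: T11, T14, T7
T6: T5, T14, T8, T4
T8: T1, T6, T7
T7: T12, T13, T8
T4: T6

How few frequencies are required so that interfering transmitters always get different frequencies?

The cycle T1-T12-T5-T6-T8-T1 has odd length 5, so it cannot be 2-colored; at least 3 frequencies are needed.
3 frequencies suffice: frequency 1 → {T12, T13, T6}; frequency 2 → {T5, T2, T1, T14, T7, T4}; frequency 3 → {T11, T8}. No two conflicting transmitters share a frequency.

3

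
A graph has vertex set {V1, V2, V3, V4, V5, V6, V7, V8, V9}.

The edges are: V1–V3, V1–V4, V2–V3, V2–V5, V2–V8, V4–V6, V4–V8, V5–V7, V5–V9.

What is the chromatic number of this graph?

3

The cycle V2-V3-V1-V4-V8-V2 has odd length 5, so it cannot be 2-colored; at least 3 colors are needed.
A valid assignment using 3 colors: V1=2, V2=1, V3=3, V4=1, V5=2, V6=2, V7=1, V8=2, V9=1. No two adjacent vertices share a color.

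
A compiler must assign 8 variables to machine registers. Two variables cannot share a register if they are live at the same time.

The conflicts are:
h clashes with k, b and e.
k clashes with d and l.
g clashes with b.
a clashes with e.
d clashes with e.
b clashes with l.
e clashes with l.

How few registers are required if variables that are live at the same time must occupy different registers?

h and e conflict, so at least 2 registers are needed.
2 registers suffice: h=2, k=1, g=2, a=2, d=2, b=1, e=1, l=2. Each listed conflict is separated.

2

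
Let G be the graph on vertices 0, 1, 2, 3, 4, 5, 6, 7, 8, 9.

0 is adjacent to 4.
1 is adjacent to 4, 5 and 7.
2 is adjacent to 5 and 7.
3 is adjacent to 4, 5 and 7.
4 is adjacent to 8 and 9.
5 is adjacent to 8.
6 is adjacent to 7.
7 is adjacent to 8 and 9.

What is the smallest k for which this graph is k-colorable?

2

5 and 8 are adjacent, so at least 2 colors are needed.
A valid assignment using 2 colors: 0=b, 1=b, 2=b, 3=b, 4=a, 5=a, 6=b, 7=a, 8=b, 9=b. No two adjacent vertices share a color.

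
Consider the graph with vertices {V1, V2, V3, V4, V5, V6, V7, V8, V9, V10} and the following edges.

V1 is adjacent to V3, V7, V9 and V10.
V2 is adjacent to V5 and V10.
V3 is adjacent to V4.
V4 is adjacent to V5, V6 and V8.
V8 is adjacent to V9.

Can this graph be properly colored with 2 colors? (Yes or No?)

The cycle V4-V3-V1-V9-V8-V4 has odd length 5, so it cannot be 2-colored; at least 3 colors are needed.
So 2 colors are not enough.

No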